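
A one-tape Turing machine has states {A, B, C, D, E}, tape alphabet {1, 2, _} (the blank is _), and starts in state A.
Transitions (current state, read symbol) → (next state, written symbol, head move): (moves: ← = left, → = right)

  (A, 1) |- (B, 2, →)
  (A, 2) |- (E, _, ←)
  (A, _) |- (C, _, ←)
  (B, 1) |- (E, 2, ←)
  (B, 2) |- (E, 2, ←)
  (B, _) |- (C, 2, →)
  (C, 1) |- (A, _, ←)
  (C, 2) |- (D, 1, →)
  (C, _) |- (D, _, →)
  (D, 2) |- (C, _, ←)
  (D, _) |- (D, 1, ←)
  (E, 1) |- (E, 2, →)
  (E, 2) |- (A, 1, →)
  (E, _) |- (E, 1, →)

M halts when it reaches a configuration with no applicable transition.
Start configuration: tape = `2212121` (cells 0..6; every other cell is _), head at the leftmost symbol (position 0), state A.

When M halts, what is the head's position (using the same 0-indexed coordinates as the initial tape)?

A | _[2]212121___   read 2 → write _, move ←, go to E
E | [_]_212121___   read _ → write 1, move →, go to E
E | 1[_]212121___   read _ → write 1, move →, go to E
E | 11[2]12121___   read 2 → write 1, move →, go to A
A | 111[1]2121___   read 1 → write 2, move →, go to B
B | 1112[2]121___   read 2 → write 2, move ←, go to E
E | 111[2]2121___   read 2 → write 1, move →, go to A
A | 1111[2]121___   read 2 → write _, move ←, go to E
E | 111[1]_121___   read 1 → write 2, move →, go to E
E | 1112[_]121___   read _ → write 1, move →, go to E
E | 11121[1]21___   read 1 → write 2, move →, go to E
E | 111212[2]1___   read 2 → write 1, move →, go to A
A | 1112121[1]___   read 1 → write 2, move →, go to B
B | 11121212[_]__   read _ → write 2, move →, go to C
C | 111212122[_]_   read _ → write _, move →, go to D
D | 111212122_[_]   read _ → write 1, move ←, go to D
D | 111212122[_]1   read _ → write 1, move ←, go to D
D | 11121212[2]11   read 2 → write _, move ←, go to C
C | 1112121[2]_11   read 2 → write 1, move →, go to D
D | 11121211[_]11   read _ → write 1, move ←, go to D
D | 1112121[1]111
At halt the head is at cell 6.

6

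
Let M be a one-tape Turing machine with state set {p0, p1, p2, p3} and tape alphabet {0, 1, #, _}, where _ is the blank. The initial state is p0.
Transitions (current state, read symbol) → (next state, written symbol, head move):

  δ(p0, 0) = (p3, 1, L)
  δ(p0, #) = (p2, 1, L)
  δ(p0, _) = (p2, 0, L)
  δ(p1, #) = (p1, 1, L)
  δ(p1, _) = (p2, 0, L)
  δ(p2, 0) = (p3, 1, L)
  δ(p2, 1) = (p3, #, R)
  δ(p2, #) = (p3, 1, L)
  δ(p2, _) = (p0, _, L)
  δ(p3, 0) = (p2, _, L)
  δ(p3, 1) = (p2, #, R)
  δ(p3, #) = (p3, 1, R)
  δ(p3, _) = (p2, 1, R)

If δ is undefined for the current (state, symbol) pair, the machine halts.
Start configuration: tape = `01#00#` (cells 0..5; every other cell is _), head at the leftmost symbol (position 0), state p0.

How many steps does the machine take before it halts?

34

state=p0 head=0 tape=_[0]1#00#__   (p0,0)→(p3,1,L)
state=p3 head=-1 tape=[_]11#00#__   (p3,_)→(p2,1,R)
state=p2 head=0 tape=1[1]1#00#__   (p2,1)→(p3,#,R)
state=p3 head=1 tape=1#[1]#00#__   (p3,1)→(p2,#,R)
state=p2 head=2 tape=1##[#]00#__   (p2,#)→(p3,1,L)
state=p3 head=1 tape=1#[#]100#__   (p3,#)→(p3,1,R)
state=p3 head=2 tape=1#1[1]00#__   (p3,1)→(p2,#,R)
state=p2 head=3 tape=1#1#[0]0#__   (p2,0)→(p3,1,L)
state=p3 head=2 tape=1#1[#]10#__   (p3,#)→(p3,1,R)
state=p3 head=3 tape=1#11[1]0#__   (p3,1)→(p2,#,R)
state=p2 head=4 tape=1#11#[0]#__   (p2,0)→(p3,1,L)
state=p3 head=3 tape=1#11[#]1#__   (p3,#)→(p3,1,R)
state=p3 head=4 tape=1#111[1]#__   (p3,1)→(p2,#,R)
state=p2 head=5 tape=1#111#[#]__   (p2,#)→(p3,1,L)
state=p3 head=4 tape=1#111[#]1__   (p3,#)→(p3,1,R)
state=p3 head=5 tape=1#1111[1]__   (p3,1)→(p2,#,R)
state=p2 head=6 tape=1#1111#[_]_   (p2,_)→(p0,_,L)
state=p0 head=5 tape=1#1111[#]__   (p0,#)→(p2,1,L)
state=p2 head=4 tape=1#111[1]1__   (p2,1)→(p3,#,R)
state=p3 head=5 tape=1#111#[1]__   (p3,1)→(p2,#,R)
state=p2 head=6 tape=1#111##[_]_   (p2,_)→(p0,_,L)
state=p0 head=5 tape=1#111#[#]__   (p0,#)→(p2,1,L)
state=p2 head=4 tape=1#111[#]1__   (p2,#)→(p3,1,L)
state=p3 head=3 tape=1#11[1]11__   (p3,1)→(p2,#,R)
state=p2 head=4 tape=1#11#[1]1__   (p2,1)→(p3,#,R)
state=p3 head=5 tape=1#11##[1]__   (p3,1)→(p2,#,R)
state=p2 head=6 tape=1#11###[_]_   (p2,_)→(p0,_,L)
state=p0 head=5 tape=1#11##[#]__   (p0,#)→(p2,1,L)
state=p2 head=4 tape=1#11#[#]1__   (p2,#)→(p3,1,L)
state=p3 head=3 tape=1#11[#]11__   (p3,#)→(p3,1,R)
state=p3 head=4 tape=1#111[1]1__   (p3,1)→(p2,#,R)
state=p2 head=5 tape=1#111#[1]__   (p2,1)→(p3,#,R)
state=p3 head=6 tape=1#111##[_]_   (p3,_)→(p2,1,R)
state=p2 head=7 tape=1#111##1[_]   (p2,_)→(p0,_,L)
state=p0 head=6 tape=1#111##[1]_
M halts after 34 transitions.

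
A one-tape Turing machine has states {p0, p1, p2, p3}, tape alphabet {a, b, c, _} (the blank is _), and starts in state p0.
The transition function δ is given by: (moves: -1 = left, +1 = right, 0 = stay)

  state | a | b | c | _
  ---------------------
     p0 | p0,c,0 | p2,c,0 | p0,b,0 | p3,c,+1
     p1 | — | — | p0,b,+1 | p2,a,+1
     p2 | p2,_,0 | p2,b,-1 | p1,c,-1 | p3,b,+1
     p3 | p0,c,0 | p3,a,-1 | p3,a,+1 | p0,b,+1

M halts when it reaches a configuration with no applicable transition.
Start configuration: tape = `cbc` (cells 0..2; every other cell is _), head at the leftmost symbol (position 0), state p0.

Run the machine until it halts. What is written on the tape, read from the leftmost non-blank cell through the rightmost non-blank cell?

p0 | _[c]bc   read c → write b, move 0, go to p0
p0 | _[b]bc   read b → write c, move 0, go to p2
p2 | _[c]bc   read c → write c, move -1, go to p1
p1 | [_]cbc   read _ → write a, move +1, go to p2
p2 | a[c]bc   read c → write c, move -1, go to p1
p1 | [a]cbc
The non-blank tape span at halt is acbc.

acbc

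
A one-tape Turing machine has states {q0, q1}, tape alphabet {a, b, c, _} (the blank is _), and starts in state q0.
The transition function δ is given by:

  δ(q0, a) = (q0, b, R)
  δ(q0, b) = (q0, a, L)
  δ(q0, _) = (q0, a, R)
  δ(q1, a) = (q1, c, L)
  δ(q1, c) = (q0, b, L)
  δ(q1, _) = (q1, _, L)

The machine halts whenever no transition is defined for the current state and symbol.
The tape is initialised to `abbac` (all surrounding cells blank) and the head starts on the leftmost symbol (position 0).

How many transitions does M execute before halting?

q0 | _[a]bbac   read a → write b, move R, go to q0
q0 | _b[b]bac   read b → write a, move L, go to q0
q0 | _[b]abac   read b → write a, move L, go to q0
q0 | [_]aabac   read _ → write a, move R, go to q0
q0 | a[a]abac   read a → write b, move R, go to q0
q0 | ab[a]bac   read a → write b, move R, go to q0
q0 | abb[b]ac   read b → write a, move L, go to q0
q0 | ab[b]aac   read b → write a, move L, go to q0
q0 | a[b]aaac   read b → write a, move L, go to q0
q0 | [a]aaaac   read a → write b, move R, go to q0
q0 | b[a]aaac   read a → write b, move R, go to q0
q0 | bb[a]aac   read a → write b, move R, go to q0
q0 | bbb[a]ac   read a → write b, move R, go to q0
q0 | bbbb[a]c   read a → write b, move R, go to q0
q0 | bbbbb[c]
M halts after 14 transitions.

14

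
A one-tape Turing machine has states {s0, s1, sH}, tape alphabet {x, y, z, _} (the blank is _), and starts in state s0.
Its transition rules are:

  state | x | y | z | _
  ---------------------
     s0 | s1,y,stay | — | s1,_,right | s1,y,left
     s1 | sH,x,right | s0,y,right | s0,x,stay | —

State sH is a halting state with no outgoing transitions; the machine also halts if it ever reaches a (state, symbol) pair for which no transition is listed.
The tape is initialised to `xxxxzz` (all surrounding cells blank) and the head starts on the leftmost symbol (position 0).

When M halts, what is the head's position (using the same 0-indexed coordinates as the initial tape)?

s0 | [x]xxxzz_   read x → write y, move stay, go to s1
s1 | [y]xxxzz_   read y → write y, move right, go to s0
s0 | y[x]xxzz_   read x → write y, move stay, go to s1
s1 | y[y]xxzz_   read y → write y, move right, go to s0
s0 | yy[x]xzz_   read x → write y, move stay, go to s1
s1 | yy[y]xzz_   read y → write y, move right, go to s0
s0 | yyy[x]zz_   read x → write y, move stay, go to s1
s1 | yyy[y]zz_   read y → write y, move right, go to s0
s0 | yyyy[z]z_   read z → write _, move right, go to s1
s1 | yyyy_[z]_   read z → write x, move stay, go to s0
s0 | yyyy_[x]_   read x → write y, move stay, go to s1
s1 | yyyy_[y]_   read y → write y, move right, go to s0
s0 | yyyy_y[_]   read _ → write y, move left, go to s1
s1 | yyyy_[y]y   read y → write y, move right, go to s0
s0 | yyyy_y[y]
At halt the head is at cell 6.

6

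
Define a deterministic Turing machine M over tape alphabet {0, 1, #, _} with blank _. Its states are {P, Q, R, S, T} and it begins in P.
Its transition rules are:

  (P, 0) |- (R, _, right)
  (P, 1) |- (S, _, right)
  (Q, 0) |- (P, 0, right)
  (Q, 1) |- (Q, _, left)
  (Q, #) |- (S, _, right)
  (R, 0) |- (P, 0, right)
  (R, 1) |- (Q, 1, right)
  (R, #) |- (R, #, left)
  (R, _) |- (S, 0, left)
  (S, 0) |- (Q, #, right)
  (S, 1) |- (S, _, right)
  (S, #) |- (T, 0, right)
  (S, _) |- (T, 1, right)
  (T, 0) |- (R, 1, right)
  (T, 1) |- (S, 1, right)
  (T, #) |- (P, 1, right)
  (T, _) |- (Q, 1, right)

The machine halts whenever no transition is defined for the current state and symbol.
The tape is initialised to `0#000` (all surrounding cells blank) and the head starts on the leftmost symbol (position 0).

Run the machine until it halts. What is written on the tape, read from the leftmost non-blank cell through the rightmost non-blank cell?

state=P head=0 tape=_[0]#000___   (P,0)→(R,_,right)
state=R head=1 tape=__[#]000___   (R,#)→(R,#,left)
state=R head=0 tape=_[_]#000___   (R,_)→(S,0,left)
state=S head=-1 tape=[_]0#000___   (S,_)→(T,1,right)
state=T head=0 tape=1[0]#000___   (T,0)→(R,1,right)
state=R head=1 tape=11[#]000___   (R,#)→(R,#,left)
state=R head=0 tape=1[1]#000___   (R,1)→(Q,1,right)
state=Q head=1 tape=11[#]000___   (Q,#)→(S,_,right)
state=S head=2 tape=11_[0]00___   (S,0)→(Q,#,right)
state=Q head=3 tape=11_#[0]0___   (Q,0)→(P,0,right)
state=P head=4 tape=11_#0[0]___   (P,0)→(R,_,right)
state=R head=5 tape=11_#0_[_]__   (R,_)→(S,0,left)
state=S head=4 tape=11_#0[_]0__   (S,_)→(T,1,right)
state=T head=5 tape=11_#01[0]__   (T,0)→(R,1,right)
state=R head=6 tape=11_#011[_]_   (R,_)→(S,0,left)
state=S head=5 tape=11_#01[1]0_   (S,1)→(S,_,right)
state=S head=6 tape=11_#01_[0]_   (S,0)→(Q,#,right)
state=Q head=7 tape=11_#01_#[_]
The non-blank tape span at halt is 11_#01_#.

11_#01_#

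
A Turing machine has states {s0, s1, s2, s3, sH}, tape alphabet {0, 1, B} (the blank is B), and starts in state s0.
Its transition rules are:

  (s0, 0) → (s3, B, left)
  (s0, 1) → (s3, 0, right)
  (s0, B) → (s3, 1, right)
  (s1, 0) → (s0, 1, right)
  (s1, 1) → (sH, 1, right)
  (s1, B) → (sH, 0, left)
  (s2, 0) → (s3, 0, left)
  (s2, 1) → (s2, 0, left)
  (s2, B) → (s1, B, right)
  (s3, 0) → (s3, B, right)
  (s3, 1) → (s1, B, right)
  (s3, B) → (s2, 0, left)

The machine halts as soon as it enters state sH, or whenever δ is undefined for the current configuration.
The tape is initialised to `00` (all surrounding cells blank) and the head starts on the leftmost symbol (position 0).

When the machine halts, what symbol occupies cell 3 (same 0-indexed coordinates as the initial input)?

s0 | BB[0]0BBB   read 0 → write B, move left, go to s3
s3 | B[B]B0BBB   read B → write 0, move left, go to s2
s2 | [B]0B0BBB   read B → write B, move right, go to s1
s1 | B[0]B0BBB   read 0 → write 1, move right, go to s0
s0 | B1[B]0BBB   read B → write 1, move right, go to s3
s3 | B11[0]BBB   read 0 → write B, move right, go to s3
s3 | B11B[B]BB   read B → write 0, move left, go to s2
s2 | B11[B]0BB   read B → write B, move right, go to s1
s1 | B11B[0]BB   read 0 → write 1, move right, go to s0
s0 | B11B1[B]B   read B → write 1, move right, go to s3
s3 | B11B11[B]   read B → write 0, move left, go to s2
s2 | B11B1[1]0   read 1 → write 0, move left, go to s2
s2 | B11B[1]00   read 1 → write 0, move left, go to s2
s2 | B11[B]000   read B → write B, move right, go to s1
s1 | B11B[0]00   read 0 → write 1, move right, go to s0
s0 | B11B1[0]0   read 0 → write B, move left, go to s3
s3 | B11B[1]B0   read 1 → write B, move right, go to s1
s1 | B11BB[B]0   read B → write 0, move left, go to sH
sH | B11B[B]00
Cell 3 holds 0 when M halts.

0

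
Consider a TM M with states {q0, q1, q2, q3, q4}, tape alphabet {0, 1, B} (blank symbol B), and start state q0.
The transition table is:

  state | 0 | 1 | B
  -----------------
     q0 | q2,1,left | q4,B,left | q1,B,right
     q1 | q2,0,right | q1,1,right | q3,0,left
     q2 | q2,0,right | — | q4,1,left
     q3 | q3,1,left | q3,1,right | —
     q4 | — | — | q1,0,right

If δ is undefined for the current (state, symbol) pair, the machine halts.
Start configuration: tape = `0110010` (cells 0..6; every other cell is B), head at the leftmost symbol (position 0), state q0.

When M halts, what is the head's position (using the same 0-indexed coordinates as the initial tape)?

5

q0 | BB[0]110010   read 0 → write 1, move left, go to q2
q2 | B[B]1110010   read B → write 1, move left, go to q4
q4 | [B]11110010   read B → write 0, move right, go to q1
q1 | 0[1]1110010   read 1 → write 1, move right, go to q1
q1 | 01[1]110010   read 1 → write 1, move right, go to q1
q1 | 011[1]10010   read 1 → write 1, move right, go to q1
q1 | 0111[1]0010   read 1 → write 1, move right, go to q1
q1 | 01111[0]010   read 0 → write 0, move right, go to q2
q2 | 011110[0]10   read 0 → write 0, move right, go to q2
q2 | 0111100[1]0
At halt the head is at cell 5.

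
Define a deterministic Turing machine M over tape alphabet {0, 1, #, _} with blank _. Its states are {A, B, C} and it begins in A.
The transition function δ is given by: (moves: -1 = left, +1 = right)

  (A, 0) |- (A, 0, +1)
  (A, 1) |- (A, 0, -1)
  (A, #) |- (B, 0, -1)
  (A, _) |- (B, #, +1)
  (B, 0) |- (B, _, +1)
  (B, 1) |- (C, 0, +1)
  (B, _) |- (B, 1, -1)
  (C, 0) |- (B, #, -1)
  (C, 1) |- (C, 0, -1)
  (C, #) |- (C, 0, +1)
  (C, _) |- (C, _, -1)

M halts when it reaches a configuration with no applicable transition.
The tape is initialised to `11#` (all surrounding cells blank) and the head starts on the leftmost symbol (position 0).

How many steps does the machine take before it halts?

state=A head=0 tape=_[1]1#_   (A,1)→(A,0,-1)
state=A head=-1 tape=[_]01#_   (A,_)→(B,#,+1)
state=B head=0 tape=#[0]1#_   (B,0)→(B,_,+1)
state=B head=1 tape=#_[1]#_   (B,1)→(C,0,+1)
state=C head=2 tape=#_0[#]_   (C,#)→(C,0,+1)
state=C head=3 tape=#_00[_]   (C,_)→(C,_,-1)
state=C head=2 tape=#_0[0]_   (C,0)→(B,#,-1)
state=B head=1 tape=#_[0]#_   (B,0)→(B,_,+1)
state=B head=2 tape=#__[#]_
M halts after 8 transitions.

8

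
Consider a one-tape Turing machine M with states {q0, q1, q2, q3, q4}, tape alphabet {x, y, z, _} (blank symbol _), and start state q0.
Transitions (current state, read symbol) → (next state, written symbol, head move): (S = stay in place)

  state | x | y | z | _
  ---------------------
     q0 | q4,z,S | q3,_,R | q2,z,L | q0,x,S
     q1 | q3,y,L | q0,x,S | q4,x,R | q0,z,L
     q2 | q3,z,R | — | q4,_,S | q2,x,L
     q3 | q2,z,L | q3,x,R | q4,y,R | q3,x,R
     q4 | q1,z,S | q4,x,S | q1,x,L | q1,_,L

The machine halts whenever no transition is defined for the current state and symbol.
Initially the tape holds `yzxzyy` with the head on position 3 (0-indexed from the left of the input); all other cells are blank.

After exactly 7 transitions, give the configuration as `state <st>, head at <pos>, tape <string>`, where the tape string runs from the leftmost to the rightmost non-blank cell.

state q4, head at 5, tape yzzyxx

state=q0 head=3 tape=yzx[z]yy   (q0,z)→(q2,z,L)
state=q2 head=2 tape=yz[x]zyy   (q2,x)→(q3,z,R)
state=q3 head=3 tape=yzz[z]yy   (q3,z)→(q4,y,R)
state=q4 head=4 tape=yzzy[y]y   (q4,y)→(q4,x,S)
state=q4 head=4 tape=yzzy[x]y   (q4,x)→(q1,z,S)
state=q1 head=4 tape=yzzy[z]y   (q1,z)→(q4,x,R)
state=q4 head=5 tape=yzzyx[y]   (q4,y)→(q4,x,S)
state=q4 head=5 tape=yzzyx[x]
After 7 steps: state q4, head at 5, tape yzzyxx.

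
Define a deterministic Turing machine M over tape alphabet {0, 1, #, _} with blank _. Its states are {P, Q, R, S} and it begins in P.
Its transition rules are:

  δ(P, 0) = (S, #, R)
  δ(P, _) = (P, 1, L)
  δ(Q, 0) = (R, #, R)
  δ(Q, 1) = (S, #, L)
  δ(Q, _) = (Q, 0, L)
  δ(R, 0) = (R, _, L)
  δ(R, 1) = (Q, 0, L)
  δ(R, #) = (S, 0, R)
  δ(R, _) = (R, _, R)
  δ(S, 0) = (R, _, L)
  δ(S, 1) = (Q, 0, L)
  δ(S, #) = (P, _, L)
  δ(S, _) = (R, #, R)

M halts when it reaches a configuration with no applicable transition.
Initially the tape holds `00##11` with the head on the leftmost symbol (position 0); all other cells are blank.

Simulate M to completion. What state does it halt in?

state=P head=0 tape=[0]0##11   (P,0)→(S,#,R)
state=S head=1 tape=#[0]##11   (S,0)→(R,_,L)
state=R head=0 tape=[#]_##11   (R,#)→(S,0,R)
state=S head=1 tape=0[_]##11   (S,_)→(R,#,R)
state=R head=2 tape=0#[#]#11   (R,#)→(S,0,R)
state=S head=3 tape=0#0[#]11   (S,#)→(P,_,L)
state=P head=2 tape=0#[0]_11   (P,0)→(S,#,R)
state=S head=3 tape=0##[_]11   (S,_)→(R,#,R)
state=R head=4 tape=0###[1]1   (R,1)→(Q,0,L)
state=Q head=3 tape=0##[#]01
No transition is defined for (Q, #); M halts in state Q.

Q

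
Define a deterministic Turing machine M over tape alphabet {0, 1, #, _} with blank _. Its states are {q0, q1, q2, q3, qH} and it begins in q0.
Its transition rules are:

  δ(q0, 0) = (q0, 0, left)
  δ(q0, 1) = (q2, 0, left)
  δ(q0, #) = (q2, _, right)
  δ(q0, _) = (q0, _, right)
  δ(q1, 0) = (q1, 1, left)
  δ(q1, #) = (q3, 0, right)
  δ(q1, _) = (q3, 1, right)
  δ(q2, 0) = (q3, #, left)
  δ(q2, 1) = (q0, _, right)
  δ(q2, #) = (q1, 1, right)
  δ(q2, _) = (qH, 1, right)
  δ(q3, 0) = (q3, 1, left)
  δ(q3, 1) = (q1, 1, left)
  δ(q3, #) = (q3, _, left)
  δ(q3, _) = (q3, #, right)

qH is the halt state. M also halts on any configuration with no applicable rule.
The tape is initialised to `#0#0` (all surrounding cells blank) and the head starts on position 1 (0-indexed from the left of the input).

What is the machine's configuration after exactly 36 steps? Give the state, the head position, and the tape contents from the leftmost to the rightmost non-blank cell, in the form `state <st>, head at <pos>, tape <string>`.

state q1, head at 1, tape ####011

q0 | ___#[0]#0   read 0 → write 0, move left, go to q0
q0 | ___[#]0#0   read # → write _, move right, go to q2
q2 | ____[0]#0   read 0 → write #, move left, go to q3
q3 | ___[_]##0   read _ → write #, move right, go to q3
q3 | ___#[#]#0   read # → write _, move left, go to q3
q3 | ___[#]_#0   read # → write _, move left, go to q3
q3 | __[_]__#0   read _ → write #, move right, go to q3
q3 | __#[_]_#0   read _ → write #, move right, go to q3
q3 | __##[_]#0   read _ → write #, move right, go to q3
q3 | __###[#]0   read # → write _, move left, go to q3
q3 | __##[#]_0   read # → write _, move left, go to q3
q3 | __#[#]__0   read # → write _, move left, go to q3
q3 | __[#]___0   read # → write _, move left, go to q3
q3 | _[_]____0   read _ → write #, move right, go to q3
q3 | _#[_]___0   read _ → write #, move right, go to q3
q3 | _##[_]__0   read _ → write #, move right, go to q3
q3 | _###[_]_0   read _ → write #, move right, go to q3
q3 | _####[_]0   read _ → write #, move right, go to q3
q3 | _#####[0]   read 0 → write 1, move left, go to q3
q3 | _####[#]1   read # → write _, move left, go to q3
q3 | _###[#]_1   read # → write _, move left, go to q3
q3 | _##[#]__1   read # → write _, move left, go to q3
q3 | _#[#]___1   read # → write _, move left, go to q3
q3 | _[#]____1   read # → write _, move left, go to q3
q3 | [_]_____1   read _ → write #, move right, go to q3
q3 | #[_]____1   read _ → write #, move right, go to q3
q3 | ##[_]___1   read _ → write #, move right, go to q3
q3 | ###[_]__1   read _ → write #, move right, go to q3
q3 | ####[_]_1   read _ → write #, move right, go to q3
q3 | #####[_]1   read _ → write #, move right, go to q3
q3 | ######[1]   read 1 → write 1, move left, go to q1
q1 | #####[#]1   read # → write 0, move right, go to q3
q3 | #####0[1]   read 1 → write 1, move left, go to q1
q1 | #####[0]1   read 0 → write 1, move left, go to q1
q1 | ####[#]11   read # → write 0, move right, go to q3
q3 | ####0[1]1   read 1 → write 1, move left, go to q1
q1 | ####[0]11
After 36 steps: state q1, head at 1, tape ####011.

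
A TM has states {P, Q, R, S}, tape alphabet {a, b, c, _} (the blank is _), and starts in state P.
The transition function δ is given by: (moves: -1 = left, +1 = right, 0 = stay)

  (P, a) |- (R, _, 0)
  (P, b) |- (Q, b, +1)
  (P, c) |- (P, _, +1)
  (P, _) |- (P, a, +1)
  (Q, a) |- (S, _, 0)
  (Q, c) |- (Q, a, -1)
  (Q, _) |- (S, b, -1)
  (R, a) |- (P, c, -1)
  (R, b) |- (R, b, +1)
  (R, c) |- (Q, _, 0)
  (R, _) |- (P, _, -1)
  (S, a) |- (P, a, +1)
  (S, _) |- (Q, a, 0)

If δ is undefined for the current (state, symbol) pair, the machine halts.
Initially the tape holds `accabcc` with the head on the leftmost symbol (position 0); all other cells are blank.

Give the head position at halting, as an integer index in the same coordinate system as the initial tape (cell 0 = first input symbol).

4

state=P head=0 tape=_[a]ccabcc   (P,a)→(R,_,0)
state=R head=0 tape=_[_]ccabcc   (R,_)→(P,_,-1)
state=P head=-1 tape=[_]_ccabcc   (P,_)→(P,a,+1)
state=P head=0 tape=a[_]ccabcc   (P,_)→(P,a,+1)
state=P head=1 tape=aa[c]cabcc   (P,c)→(P,_,+1)
state=P head=2 tape=aa_[c]abcc   (P,c)→(P,_,+1)
state=P head=3 tape=aa__[a]bcc   (P,a)→(R,_,0)
state=R head=3 tape=aa__[_]bcc   (R,_)→(P,_,-1)
state=P head=2 tape=aa_[_]_bcc   (P,_)→(P,a,+1)
state=P head=3 tape=aa_a[_]bcc   (P,_)→(P,a,+1)
state=P head=4 tape=aa_aa[b]cc   (P,b)→(Q,b,+1)
state=Q head=5 tape=aa_aab[c]c   (Q,c)→(Q,a,-1)
state=Q head=4 tape=aa_aa[b]ac
At halt the head is at cell 4.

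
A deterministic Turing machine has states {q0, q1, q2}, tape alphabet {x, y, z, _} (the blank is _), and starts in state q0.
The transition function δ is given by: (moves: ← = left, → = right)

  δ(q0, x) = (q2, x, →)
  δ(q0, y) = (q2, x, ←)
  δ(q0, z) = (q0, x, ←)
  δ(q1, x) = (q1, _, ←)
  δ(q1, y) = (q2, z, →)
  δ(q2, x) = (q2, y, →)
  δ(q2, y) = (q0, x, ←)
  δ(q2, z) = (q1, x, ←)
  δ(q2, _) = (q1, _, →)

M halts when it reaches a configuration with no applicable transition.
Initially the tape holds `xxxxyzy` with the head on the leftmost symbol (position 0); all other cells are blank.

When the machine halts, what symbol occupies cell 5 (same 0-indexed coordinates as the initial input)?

y

state=q0 head=0 tape=[x]xxxyzy__   (q0,x)→(q2,x,→)
state=q2 head=1 tape=x[x]xxyzy__   (q2,x)→(q2,y,→)
state=q2 head=2 tape=xy[x]xyzy__   (q2,x)→(q2,y,→)
state=q2 head=3 tape=xyy[x]yzy__   (q2,x)→(q2,y,→)
state=q2 head=4 tape=xyyy[y]zy__   (q2,y)→(q0,x,←)
state=q0 head=3 tape=xyy[y]xzy__   (q0,y)→(q2,x,←)
state=q2 head=2 tape=xy[y]xxzy__   (q2,y)→(q0,x,←)
state=q0 head=1 tape=x[y]xxxzy__   (q0,y)→(q2,x,←)
state=q2 head=0 tape=[x]xxxxzy__   (q2,x)→(q2,y,→)
state=q2 head=1 tape=y[x]xxxzy__   (q2,x)→(q2,y,→)
state=q2 head=2 tape=yy[x]xxzy__   (q2,x)→(q2,y,→)
state=q2 head=3 tape=yyy[x]xzy__   (q2,x)→(q2,y,→)
state=q2 head=4 tape=yyyy[x]zy__   (q2,x)→(q2,y,→)
state=q2 head=5 tape=yyyyy[z]y__   (q2,z)→(q1,x,←)
state=q1 head=4 tape=yyyy[y]xy__   (q1,y)→(q2,z,→)
state=q2 head=5 tape=yyyyz[x]y__   (q2,x)→(q2,y,→)
state=q2 head=6 tape=yyyyzy[y]__   (q2,y)→(q0,x,←)
state=q0 head=5 tape=yyyyz[y]x__   (q0,y)→(q2,x,←)
state=q2 head=4 tape=yyyy[z]xx__   (q2,z)→(q1,x,←)
state=q1 head=3 tape=yyy[y]xxx__   (q1,y)→(q2,z,→)
state=q2 head=4 tape=yyyz[x]xx__   (q2,x)→(q2,y,→)
state=q2 head=5 tape=yyyzy[x]x__   (q2,x)→(q2,y,→)
state=q2 head=6 tape=yyyzyy[x]__   (q2,x)→(q2,y,→)
state=q2 head=7 tape=yyyzyyy[_]_   (q2,_)→(q1,_,→)
state=q1 head=8 tape=yyyzyyy_[_]
Cell 5 holds y when M halts.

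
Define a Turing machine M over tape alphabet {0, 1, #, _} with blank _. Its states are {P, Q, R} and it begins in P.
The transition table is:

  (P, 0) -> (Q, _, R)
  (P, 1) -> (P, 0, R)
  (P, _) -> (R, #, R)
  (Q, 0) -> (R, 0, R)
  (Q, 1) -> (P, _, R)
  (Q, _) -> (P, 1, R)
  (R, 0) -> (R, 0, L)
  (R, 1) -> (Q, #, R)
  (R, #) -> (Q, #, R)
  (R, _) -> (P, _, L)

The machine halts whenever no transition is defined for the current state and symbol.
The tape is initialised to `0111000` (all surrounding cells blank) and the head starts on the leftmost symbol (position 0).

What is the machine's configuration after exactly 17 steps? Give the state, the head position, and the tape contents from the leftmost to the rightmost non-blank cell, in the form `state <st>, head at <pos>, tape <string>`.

P | [0]111000___   read 0 → write _, move R, go to Q
Q | _[1]11000___   read 1 → write _, move R, go to P
P | __[1]1000___   read 1 → write 0, move R, go to P
P | __0[1]000___   read 1 → write 0, move R, go to P
P | __00[0]00___   read 0 → write _, move R, go to Q
Q | __00_[0]0___   read 0 → write 0, move R, go to R
R | __00_0[0]___   read 0 → write 0, move L, go to R
R | __00_[0]0___   read 0 → write 0, move L, go to R
R | __00[_]00___   read _ → write _, move L, go to P
P | __0[0]_00___   read 0 → write _, move R, go to Q
Q | __0_[_]00___   read _ → write 1, move R, go to P
P | __0_1[0]0___   read 0 → write _, move R, go to Q
Q | __0_1_[0]___   read 0 → write 0, move R, go to R
R | __0_1_0[_]__   read _ → write _, move L, go to P
P | __0_1_[0]___   read 0 → write _, move R, go to Q
Q | __0_1__[_]__   read _ → write 1, move R, go to P
P | __0_1__1[_]_   read _ → write #, move R, go to R
R | __0_1__1#[_]
After 17 steps: state R, head at 9, tape 0_1__1#.

state R, head at 9, tape 0_1__1#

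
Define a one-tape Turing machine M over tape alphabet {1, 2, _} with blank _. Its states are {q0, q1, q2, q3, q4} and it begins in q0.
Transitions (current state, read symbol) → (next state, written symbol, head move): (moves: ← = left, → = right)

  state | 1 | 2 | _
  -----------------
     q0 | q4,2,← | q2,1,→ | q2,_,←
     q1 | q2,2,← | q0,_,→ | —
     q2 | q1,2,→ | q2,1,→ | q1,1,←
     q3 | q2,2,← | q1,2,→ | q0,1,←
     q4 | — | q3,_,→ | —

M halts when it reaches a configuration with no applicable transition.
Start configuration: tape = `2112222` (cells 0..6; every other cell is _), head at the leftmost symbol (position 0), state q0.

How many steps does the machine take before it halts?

14

q0 | [2]112222_   read 2 → write 1, move →, go to q2
q2 | 1[1]12222_   read 1 → write 2, move →, go to q1
q1 | 12[1]2222_   read 1 → write 2, move ←, go to q2
q2 | 1[2]22222_   read 2 → write 1, move →, go to q2
q2 | 11[2]2222_   read 2 → write 1, move →, go to q2
q2 | 111[2]222_   read 2 → write 1, move →, go to q2
q2 | 1111[2]22_   read 2 → write 1, move →, go to q2
q2 | 11111[2]2_   read 2 → write 1, move →, go to q2
q2 | 111111[2]_   read 2 → write 1, move →, go to q2
q2 | 1111111[_]   read _ → write 1, move ←, go to q1
q1 | 111111[1]1   read 1 → write 2, move ←, go to q2
q2 | 11111[1]21   read 1 → write 2, move →, go to q1
q1 | 111112[2]1   read 2 → write _, move →, go to q0
q0 | 111112_[1]   read 1 → write 2, move ←, go to q4
q4 | 111112[_]2
M halts after 14 transitions.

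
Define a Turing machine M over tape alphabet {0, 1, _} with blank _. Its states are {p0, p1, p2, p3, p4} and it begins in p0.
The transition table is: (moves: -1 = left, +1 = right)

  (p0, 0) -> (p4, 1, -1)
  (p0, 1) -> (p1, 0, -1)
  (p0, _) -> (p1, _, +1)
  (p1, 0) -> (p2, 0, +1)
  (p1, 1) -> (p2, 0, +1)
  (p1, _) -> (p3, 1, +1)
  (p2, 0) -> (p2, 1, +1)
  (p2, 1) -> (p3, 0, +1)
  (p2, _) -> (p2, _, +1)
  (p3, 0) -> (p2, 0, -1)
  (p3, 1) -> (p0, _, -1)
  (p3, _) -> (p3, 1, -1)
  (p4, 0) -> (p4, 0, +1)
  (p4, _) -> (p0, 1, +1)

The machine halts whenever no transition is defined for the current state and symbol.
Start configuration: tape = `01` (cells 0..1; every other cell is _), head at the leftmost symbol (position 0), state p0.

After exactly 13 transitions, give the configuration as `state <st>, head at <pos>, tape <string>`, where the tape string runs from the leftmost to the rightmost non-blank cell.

state p3, head at 3, tape 0110

p0 | _[0]1__   read 0 → write 1, move -1, go to p4
p4 | [_]11__   read _ → write 1, move +1, go to p0
p0 | 1[1]1__   read 1 → write 0, move -1, go to p1
p1 | [1]01__   read 1 → write 0, move +1, go to p2
p2 | 0[0]1__   read 0 → write 1, move +1, go to p2
p2 | 01[1]__   read 1 → write 0, move +1, go to p3
p3 | 010[_]_   read _ → write 1, move -1, go to p3
p3 | 01[0]1_   read 0 → write 0, move -1, go to p2
p2 | 0[1]01_   read 1 → write 0, move +1, go to p3
p3 | 00[0]1_   read 0 → write 0, move -1, go to p2
p2 | 0[0]01_   read 0 → write 1, move +1, go to p2
p2 | 01[0]1_   read 0 → write 1, move +1, go to p2
p2 | 011[1]_   read 1 → write 0, move +1, go to p3
p3 | 0110[_]
After 13 steps: state p3, head at 3, tape 0110.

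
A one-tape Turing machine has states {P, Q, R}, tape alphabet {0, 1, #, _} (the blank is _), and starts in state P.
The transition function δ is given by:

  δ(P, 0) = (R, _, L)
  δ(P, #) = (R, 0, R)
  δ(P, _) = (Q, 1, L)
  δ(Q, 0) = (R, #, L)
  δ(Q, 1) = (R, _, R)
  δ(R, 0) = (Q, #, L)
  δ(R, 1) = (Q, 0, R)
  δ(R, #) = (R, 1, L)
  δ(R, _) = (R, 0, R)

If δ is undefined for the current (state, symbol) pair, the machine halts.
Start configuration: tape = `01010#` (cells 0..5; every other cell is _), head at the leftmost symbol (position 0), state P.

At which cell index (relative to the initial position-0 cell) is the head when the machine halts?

-2

state=P head=0 tape=__[0]1010#   (P,0)→(R,_,L)
state=R head=-1 tape=_[_]_1010#   (R,_)→(R,0,R)
state=R head=0 tape=_0[_]1010#   (R,_)→(R,0,R)
state=R head=1 tape=_00[1]010#   (R,1)→(Q,0,R)
state=Q head=2 tape=_000[0]10#   (Q,0)→(R,#,L)
state=R head=1 tape=_00[0]#10#   (R,0)→(Q,#,L)
state=Q head=0 tape=_0[0]##10#   (Q,0)→(R,#,L)
state=R head=-1 tape=_[0]###10#   (R,0)→(Q,#,L)
state=Q head=-2 tape=[_]####10#
At halt the head is at cell -2.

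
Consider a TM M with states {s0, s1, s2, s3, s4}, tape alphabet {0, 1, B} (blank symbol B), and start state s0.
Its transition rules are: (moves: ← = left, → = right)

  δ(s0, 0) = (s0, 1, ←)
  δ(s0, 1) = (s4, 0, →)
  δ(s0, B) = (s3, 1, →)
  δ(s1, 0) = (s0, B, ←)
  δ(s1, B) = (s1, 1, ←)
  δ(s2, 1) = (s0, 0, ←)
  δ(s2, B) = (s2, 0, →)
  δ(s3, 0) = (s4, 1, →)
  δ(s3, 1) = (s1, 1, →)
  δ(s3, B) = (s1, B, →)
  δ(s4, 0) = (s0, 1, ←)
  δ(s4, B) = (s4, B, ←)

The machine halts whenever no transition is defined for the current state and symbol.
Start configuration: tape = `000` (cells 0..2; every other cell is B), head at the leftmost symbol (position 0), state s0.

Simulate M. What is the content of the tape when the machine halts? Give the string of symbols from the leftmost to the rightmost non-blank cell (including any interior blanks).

state=s0 head=0 tape=B[0]00   (s0,0)→(s0,1,←)
state=s0 head=-1 tape=[B]100   (s0,B)→(s3,1,→)
state=s3 head=0 tape=1[1]00   (s3,1)→(s1,1,→)
state=s1 head=1 tape=11[0]0   (s1,0)→(s0,B,←)
state=s0 head=0 tape=1[1]B0   (s0,1)→(s4,0,→)
state=s4 head=1 tape=10[B]0   (s4,B)→(s4,B,←)
state=s4 head=0 tape=1[0]B0   (s4,0)→(s0,1,←)
state=s0 head=-1 tape=[1]1B0   (s0,1)→(s4,0,→)
state=s4 head=0 tape=0[1]B0
The non-blank tape span at halt is 01B0.

01B0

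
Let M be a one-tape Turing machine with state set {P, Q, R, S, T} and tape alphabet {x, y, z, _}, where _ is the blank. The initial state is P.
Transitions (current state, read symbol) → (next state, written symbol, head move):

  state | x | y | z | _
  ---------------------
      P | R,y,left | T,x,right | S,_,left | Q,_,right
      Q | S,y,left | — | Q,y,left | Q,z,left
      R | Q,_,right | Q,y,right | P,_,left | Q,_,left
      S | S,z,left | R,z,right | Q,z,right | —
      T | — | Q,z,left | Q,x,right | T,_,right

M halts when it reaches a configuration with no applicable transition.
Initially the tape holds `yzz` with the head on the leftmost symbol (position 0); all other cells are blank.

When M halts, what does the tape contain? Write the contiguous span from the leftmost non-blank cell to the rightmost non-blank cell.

state=P head=0 tape=_[y]zz   (P,y)→(T,x,right)
state=T head=1 tape=_x[z]z   (T,z)→(Q,x,right)
state=Q head=2 tape=_xx[z]   (Q,z)→(Q,y,left)
state=Q head=1 tape=_x[x]y   (Q,x)→(S,y,left)
state=S head=0 tape=_[x]yy   (S,x)→(S,z,left)
state=S head=-1 tape=[_]zyy
The non-blank tape span at halt is zyy.

zyy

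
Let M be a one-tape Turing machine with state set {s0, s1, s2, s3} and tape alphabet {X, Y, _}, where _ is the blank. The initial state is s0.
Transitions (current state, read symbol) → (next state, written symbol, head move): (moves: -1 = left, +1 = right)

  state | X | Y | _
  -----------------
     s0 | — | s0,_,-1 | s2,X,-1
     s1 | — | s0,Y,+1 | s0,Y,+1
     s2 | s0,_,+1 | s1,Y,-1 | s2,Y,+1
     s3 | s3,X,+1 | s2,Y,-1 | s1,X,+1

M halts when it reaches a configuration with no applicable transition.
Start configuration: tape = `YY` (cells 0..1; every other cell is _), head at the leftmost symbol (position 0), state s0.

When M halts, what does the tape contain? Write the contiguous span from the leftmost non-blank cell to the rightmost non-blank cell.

YYY_X

s0 | ____[Y]Y   read Y → write _, move -1, go to s0
s0 | ___[_]_Y   read _ → write X, move -1, go to s2
s2 | __[_]X_Y   read _ → write Y, move +1, go to s2
s2 | __Y[X]_Y   read X → write _, move +1, go to s0
s0 | __Y_[_]Y   read _ → write X, move -1, go to s2
s2 | __Y[_]XY   read _ → write Y, move +1, go to s2
s2 | __YY[X]Y   read X → write _, move +1, go to s0
s0 | __YY_[Y]   read Y → write _, move -1, go to s0
s0 | __YY[_]_   read _ → write X, move -1, go to s2
s2 | __Y[Y]X_   read Y → write Y, move -1, go to s1
s1 | __[Y]YX_   read Y → write Y, move +1, go to s0
s0 | __Y[Y]X_   read Y → write _, move -1, go to s0
s0 | __[Y]_X_   read Y → write _, move -1, go to s0
s0 | _[_]__X_   read _ → write X, move -1, go to s2
s2 | [_]X__X_   read _ → write Y, move +1, go to s2
s2 | Y[X]__X_   read X → write _, move +1, go to s0
s0 | Y_[_]_X_   read _ → write X, move -1, go to s2
s2 | Y[_]X_X_   read _ → write Y, move +1, go to s2
s2 | YY[X]_X_   read X → write _, move +1, go to s0
s0 | YY_[_]X_   read _ → write X, move -1, go to s2
s2 | YY[_]XX_   read _ → write Y, move +1, go to s2
s2 | YYY[X]X_   read X → write _, move +1, go to s0
s0 | YYY_[X]_
The non-blank tape span at halt is YYY_X.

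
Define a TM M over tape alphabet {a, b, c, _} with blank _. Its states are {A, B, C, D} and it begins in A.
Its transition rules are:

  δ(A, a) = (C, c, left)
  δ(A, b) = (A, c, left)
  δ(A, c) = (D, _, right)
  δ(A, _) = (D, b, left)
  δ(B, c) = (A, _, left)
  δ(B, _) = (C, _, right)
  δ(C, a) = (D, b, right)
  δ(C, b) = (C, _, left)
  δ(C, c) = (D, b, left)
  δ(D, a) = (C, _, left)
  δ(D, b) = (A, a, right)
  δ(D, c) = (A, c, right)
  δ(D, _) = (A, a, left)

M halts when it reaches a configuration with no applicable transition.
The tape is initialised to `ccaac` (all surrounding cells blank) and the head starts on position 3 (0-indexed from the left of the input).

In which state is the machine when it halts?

C

A | cca[a]c_   read a → write c, move left, go to C
C | cc[a]cc_   read a → write b, move right, go to D
D | ccb[c]c_   read c → write c, move right, go to A
A | ccbc[c]_   read c → write _, move right, go to D
D | ccbc_[_]   read _ → write a, move left, go to A
A | ccbc[_]a   read _ → write b, move left, go to D
D | ccb[c]ba   read c → write c, move right, go to A
A | ccbc[b]a   read b → write c, move left, go to A
A | ccb[c]ca   read c → write _, move right, go to D
D | ccb_[c]a   read c → write c, move right, go to A
A | ccb_c[a]   read a → write c, move left, go to C
C | ccb_[c]c   read c → write b, move left, go to D
D | ccb[_]bc   read _ → write a, move left, go to A
A | cc[b]abc   read b → write c, move left, go to A
A | c[c]cabc   read c → write _, move right, go to D
D | c_[c]abc   read c → write c, move right, go to A
A | c_c[a]bc   read a → write c, move left, go to C
C | c_[c]cbc   read c → write b, move left, go to D
D | c[_]bcbc   read _ → write a, move left, go to A
A | [c]abcbc   read c → write _, move right, go to D
D | _[a]bcbc   read a → write _, move left, go to C
C | [_]_bcbc
No transition is defined for (C, _); M halts in state C.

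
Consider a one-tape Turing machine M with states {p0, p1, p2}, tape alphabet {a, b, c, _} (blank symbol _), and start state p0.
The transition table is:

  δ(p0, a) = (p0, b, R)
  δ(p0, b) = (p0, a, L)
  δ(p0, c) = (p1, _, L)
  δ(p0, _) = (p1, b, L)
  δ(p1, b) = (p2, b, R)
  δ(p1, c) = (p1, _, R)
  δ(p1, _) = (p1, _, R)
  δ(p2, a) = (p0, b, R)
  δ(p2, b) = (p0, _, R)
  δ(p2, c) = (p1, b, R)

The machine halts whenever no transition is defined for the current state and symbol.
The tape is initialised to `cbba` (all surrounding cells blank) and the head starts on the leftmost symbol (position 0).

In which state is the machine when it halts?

p2

state=p0 head=0 tape=_[c]bba___   (p0,c)→(p1,_,L)
state=p1 head=-1 tape=[_]_bba___   (p1,_)→(p1,_,R)
state=p1 head=0 tape=_[_]bba___   (p1,_)→(p1,_,R)
state=p1 head=1 tape=__[b]ba___   (p1,b)→(p2,b,R)
state=p2 head=2 tape=__b[b]a___   (p2,b)→(p0,_,R)
state=p0 head=3 tape=__b_[a]___   (p0,a)→(p0,b,R)
state=p0 head=4 tape=__b_b[_]__   (p0,_)→(p1,b,L)
state=p1 head=3 tape=__b_[b]b__   (p1,b)→(p2,b,R)
state=p2 head=4 tape=__b_b[b]__   (p2,b)→(p0,_,R)
state=p0 head=5 tape=__b_b_[_]_   (p0,_)→(p1,b,L)
state=p1 head=4 tape=__b_b[_]b_   (p1,_)→(p1,_,R)
state=p1 head=5 tape=__b_b_[b]_   (p1,b)→(p2,b,R)
state=p2 head=6 tape=__b_b_b[_]
No transition is defined for (p2, _); M halts in state p2.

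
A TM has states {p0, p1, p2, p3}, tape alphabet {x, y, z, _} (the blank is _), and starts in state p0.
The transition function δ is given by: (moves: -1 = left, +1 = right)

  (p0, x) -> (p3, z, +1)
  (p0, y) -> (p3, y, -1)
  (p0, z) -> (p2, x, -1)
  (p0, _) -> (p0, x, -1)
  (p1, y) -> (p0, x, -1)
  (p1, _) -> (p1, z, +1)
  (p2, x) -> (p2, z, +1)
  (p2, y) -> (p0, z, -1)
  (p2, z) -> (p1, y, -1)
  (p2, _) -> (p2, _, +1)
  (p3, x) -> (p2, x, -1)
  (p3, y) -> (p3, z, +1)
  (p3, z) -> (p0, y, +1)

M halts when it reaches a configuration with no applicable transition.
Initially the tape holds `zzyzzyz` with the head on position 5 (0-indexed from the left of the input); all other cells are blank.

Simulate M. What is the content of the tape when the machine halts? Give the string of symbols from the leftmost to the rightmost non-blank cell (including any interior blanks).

p0 | zzyzz[y]z_   read y → write y, move -1, go to p3
p3 | zzyz[z]yz_   read z → write y, move +1, go to p0
p0 | zzyzy[y]z_   read y → write y, move -1, go to p3
p3 | zzyz[y]yz_   read y → write z, move +1, go to p3
p3 | zzyzz[y]z_   read y → write z, move +1, go to p3
p3 | zzyzzz[z]_   read z → write y, move +1, go to p0
p0 | zzyzzzy[_]   read _ → write x, move -1, go to p0
p0 | zzyzzz[y]x   read y → write y, move -1, go to p3
p3 | zzyzz[z]yx   read z → write y, move +1, go to p0
p0 | zzyzzy[y]x   read y → write y, move -1, go to p3
p3 | zzyzz[y]yx   read y → write z, move +1, go to p3
p3 | zzyzzz[y]x   read y → write z, move +1, go to p3
p3 | zzyzzzz[x]   read x → write x, move -1, go to p2
p2 | zzyzzz[z]x   read z → write y, move -1, go to p1
p1 | zzyzz[z]yx
The non-blank tape span at halt is zzyzzzyx.

zzyzzzyx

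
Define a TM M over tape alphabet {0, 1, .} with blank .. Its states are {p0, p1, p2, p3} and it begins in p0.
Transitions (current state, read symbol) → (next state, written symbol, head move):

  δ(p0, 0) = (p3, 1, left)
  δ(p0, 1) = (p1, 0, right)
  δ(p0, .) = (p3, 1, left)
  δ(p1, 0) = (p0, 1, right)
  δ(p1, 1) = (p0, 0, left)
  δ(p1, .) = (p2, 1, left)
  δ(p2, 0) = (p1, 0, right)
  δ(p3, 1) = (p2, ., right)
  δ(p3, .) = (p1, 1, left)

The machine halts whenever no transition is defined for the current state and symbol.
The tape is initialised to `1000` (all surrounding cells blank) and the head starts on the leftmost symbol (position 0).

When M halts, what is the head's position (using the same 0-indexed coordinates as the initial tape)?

2

p0 | [1]000   read 1 → write 0, move right, go to p1
p1 | 0[0]00   read 0 → write 1, move right, go to p0
p0 | 01[0]0   read 0 → write 1, move left, go to p3
p3 | 0[1]10   read 1 → write ., move right, go to p2
p2 | 0.[1]0
At halt the head is at cell 2.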